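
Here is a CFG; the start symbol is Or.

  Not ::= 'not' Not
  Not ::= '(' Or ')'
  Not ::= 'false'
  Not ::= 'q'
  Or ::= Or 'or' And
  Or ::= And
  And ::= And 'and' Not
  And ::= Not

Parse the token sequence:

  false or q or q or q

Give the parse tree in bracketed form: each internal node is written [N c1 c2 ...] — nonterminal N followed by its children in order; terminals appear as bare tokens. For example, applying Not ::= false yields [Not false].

Or
Or or And
Or or And or And
Or or And or And or And
And or And or And or And
Not or And or And or And
false or And or And or And
false or Not or And or And
false or q or And or And
false or q or Not or And
false or q or q or And
false or q or q or Not
false or q or q or q

[Or [Or [Or [Or [And [Not false]]] or [And [Not q]]] or [And [Not q]]] or [And [Not q]]]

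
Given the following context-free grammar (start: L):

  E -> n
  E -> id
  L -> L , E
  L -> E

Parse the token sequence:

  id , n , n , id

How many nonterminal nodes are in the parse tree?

[L [L [L [L [E id]] , [E n]] , [E n]] , [E id]]

8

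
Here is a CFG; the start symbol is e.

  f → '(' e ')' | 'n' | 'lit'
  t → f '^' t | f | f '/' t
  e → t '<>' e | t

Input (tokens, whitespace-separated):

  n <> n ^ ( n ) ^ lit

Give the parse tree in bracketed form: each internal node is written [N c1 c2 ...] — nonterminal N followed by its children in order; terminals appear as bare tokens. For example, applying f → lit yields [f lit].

[e [t [f n]] <> [e [t [f n] ^ [t [f ( [e [t [f n]]] )] ^ [t [f lit]]]]]]

e
t <> e
f <> e
n <> e
n <> t
n <> f ^ t
n <> n ^ t
n <> n ^ f ^ t
n <> n ^ ( e ) ^ t
n <> n ^ ( t ) ^ t
n <> n ^ ( f ) ^ t
n <> n ^ ( n ) ^ t
n <> n ^ ( n ) ^ f
n <> n ^ ( n ) ^ lit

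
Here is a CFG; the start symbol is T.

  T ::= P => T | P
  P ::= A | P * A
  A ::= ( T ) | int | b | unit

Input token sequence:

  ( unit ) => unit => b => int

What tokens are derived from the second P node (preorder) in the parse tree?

[T [P [A ( [T [P [A unit]]] )]] => [T [P [A unit]] => [T [P [A b]] => [T [P [A int]]]]]]

unit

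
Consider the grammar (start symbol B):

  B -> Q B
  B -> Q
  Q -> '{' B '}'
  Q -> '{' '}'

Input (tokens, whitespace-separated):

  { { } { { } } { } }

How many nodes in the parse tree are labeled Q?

5

[B [Q { [B [Q { }] [B [Q { [B [Q { }]] }] [B [Q { }]]]] }]]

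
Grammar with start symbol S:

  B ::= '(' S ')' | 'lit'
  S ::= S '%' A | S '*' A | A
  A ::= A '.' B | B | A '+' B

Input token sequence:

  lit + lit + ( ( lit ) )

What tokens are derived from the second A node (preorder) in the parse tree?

lit + lit

[S [A [A [A [B lit]] + [B lit]] + [B ( [S [A [B ( [S [A [B lit]]] )]]] )]]]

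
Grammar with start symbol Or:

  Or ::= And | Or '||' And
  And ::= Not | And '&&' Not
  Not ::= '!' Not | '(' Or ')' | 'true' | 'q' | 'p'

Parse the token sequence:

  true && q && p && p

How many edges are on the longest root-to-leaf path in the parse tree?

6

[Or [And [And [And [And [Not true]] && [Not q]] && [Not p]] && [Not p]]]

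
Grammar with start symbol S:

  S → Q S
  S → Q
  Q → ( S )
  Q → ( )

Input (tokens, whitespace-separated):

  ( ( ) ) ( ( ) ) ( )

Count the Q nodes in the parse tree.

[S [Q ( [S [Q ( )]] )] [S [Q ( [S [Q ( )]] )] [S [Q ( )]]]]

5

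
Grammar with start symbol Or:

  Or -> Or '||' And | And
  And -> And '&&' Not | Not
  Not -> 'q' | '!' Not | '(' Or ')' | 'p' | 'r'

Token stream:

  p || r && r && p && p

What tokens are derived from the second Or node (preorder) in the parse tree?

[Or [Or [And [Not p]]] || [And [And [And [And [Not r]] && [Not r]] && [Not p]] && [Not p]]]

p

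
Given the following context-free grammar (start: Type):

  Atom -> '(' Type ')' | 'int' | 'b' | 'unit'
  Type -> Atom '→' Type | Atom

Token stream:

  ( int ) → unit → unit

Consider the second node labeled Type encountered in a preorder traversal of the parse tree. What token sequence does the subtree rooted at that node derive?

int

[Type [Atom ( [Type [Atom int]] )] → [Type [Atom unit] → [Type [Atom unit]]]]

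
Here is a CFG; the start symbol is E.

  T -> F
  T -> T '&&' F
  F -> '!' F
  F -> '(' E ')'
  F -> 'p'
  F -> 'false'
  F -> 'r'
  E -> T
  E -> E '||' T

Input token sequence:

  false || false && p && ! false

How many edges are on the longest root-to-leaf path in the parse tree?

5

[E [E [T [F false]]] || [T [T [T [F false]] && [F p]] && [F ! [F false]]]]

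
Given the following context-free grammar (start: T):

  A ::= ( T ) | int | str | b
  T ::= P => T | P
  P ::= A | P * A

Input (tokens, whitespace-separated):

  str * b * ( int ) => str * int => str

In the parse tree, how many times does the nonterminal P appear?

[T [P [P [P [A str]] * [A b]] * [A ( [T [P [A int]]] )]] => [T [P [P [A str]] * [A int]] => [T [P [A str]]]]]

7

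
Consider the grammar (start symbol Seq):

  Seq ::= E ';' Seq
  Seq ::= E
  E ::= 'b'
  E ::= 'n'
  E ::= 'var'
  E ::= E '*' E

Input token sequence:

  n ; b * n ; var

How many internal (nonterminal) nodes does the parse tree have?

8

[Seq [E n] ; [Seq [E [E b] * [E n]] ; [Seq [E var]]]]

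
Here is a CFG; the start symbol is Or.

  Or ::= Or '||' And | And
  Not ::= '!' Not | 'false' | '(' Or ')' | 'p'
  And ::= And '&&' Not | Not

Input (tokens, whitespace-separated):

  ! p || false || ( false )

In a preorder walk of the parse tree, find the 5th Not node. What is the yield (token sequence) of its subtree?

[Or [Or [Or [And [Not ! [Not p]]]] || [And [Not false]]] || [And [Not ( [Or [And [Not false]]] )]]]

false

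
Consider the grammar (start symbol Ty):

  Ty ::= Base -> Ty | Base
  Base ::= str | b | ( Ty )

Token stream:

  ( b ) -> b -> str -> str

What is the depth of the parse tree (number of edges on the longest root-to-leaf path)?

5

[Ty [Base ( [Ty [Base b]] )] -> [Ty [Base b] -> [Ty [Base str] -> [Ty [Base str]]]]]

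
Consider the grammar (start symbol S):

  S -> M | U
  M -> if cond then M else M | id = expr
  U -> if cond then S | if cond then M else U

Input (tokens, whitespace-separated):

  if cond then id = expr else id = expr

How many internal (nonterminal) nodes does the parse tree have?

4

[S [M if cond then [M id = expr] else [M id = expr]]]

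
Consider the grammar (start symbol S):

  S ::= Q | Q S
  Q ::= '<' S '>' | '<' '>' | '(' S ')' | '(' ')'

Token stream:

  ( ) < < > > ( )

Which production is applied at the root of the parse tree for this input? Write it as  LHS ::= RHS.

S ::= Q S

[S [Q ( )] [S [Q < [S [Q < >]] >] [S [Q ( )]]]]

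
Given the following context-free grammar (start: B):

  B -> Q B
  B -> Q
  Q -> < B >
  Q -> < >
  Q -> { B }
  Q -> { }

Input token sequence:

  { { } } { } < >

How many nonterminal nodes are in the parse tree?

8

[B [Q { [B [Q { }]] }] [B [Q { }] [B [Q < >]]]]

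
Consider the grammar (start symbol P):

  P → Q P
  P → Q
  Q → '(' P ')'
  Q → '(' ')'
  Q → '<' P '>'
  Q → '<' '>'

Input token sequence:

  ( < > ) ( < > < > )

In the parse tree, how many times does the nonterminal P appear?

[P [Q ( [P [Q < >]] )] [P [Q ( [P [Q < >] [P [Q < >]]] )]]]

5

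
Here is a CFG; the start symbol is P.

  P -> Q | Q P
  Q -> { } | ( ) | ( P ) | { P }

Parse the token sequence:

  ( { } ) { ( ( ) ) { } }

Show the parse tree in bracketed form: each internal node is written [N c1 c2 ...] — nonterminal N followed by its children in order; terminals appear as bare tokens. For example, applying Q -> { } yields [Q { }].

[P [Q ( [P [Q { }]] )] [P [Q { [P [Q ( [P [Q ( )]] )] [P [Q { }]]] }]]]

P
Q P
( P ) P
( Q ) P
( { } ) P
( { } ) Q
( { } ) { P }
( { } ) { Q P }
( { } ) { ( P ) P }
( { } ) { ( Q ) P }
( { } ) { ( ( ) ) P }
( { } ) { ( ( ) ) Q }
( { } ) { ( ( ) ) { } }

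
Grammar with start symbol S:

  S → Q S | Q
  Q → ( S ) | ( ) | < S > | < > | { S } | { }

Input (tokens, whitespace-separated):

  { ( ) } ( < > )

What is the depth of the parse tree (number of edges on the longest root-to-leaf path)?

5

[S [Q { [S [Q ( )]] }] [S [Q ( [S [Q < >]] )]]]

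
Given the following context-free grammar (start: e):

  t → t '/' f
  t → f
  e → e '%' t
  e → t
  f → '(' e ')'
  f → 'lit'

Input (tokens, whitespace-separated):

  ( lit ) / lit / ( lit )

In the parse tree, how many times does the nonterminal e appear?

[e [t [t [t [f ( [e [t [f lit]]] )]] / [f lit]] / [f ( [e [t [f lit]]] )]]]

3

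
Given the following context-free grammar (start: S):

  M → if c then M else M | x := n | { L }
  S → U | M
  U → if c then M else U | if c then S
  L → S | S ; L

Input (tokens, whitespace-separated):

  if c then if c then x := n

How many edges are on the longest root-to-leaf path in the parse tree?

6

[S [U if c then [S [U if c then [S [M x := n]]]]]]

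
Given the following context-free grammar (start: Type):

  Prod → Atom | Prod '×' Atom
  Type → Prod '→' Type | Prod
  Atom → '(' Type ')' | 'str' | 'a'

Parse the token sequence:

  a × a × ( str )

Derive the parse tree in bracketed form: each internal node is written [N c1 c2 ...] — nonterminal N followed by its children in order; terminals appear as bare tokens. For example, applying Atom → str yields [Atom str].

Type
Prod
Prod × Atom
Prod × Atom × Atom
Atom × Atom × Atom
a × Atom × Atom
a × a × Atom
a × a × ( Type )
a × a × ( Prod )
a × a × ( Atom )
a × a × ( str )

[Type [Prod [Prod [Prod [Atom a]] × [Atom a]] × [Atom ( [Type [Prod [Atom str]]] )]]]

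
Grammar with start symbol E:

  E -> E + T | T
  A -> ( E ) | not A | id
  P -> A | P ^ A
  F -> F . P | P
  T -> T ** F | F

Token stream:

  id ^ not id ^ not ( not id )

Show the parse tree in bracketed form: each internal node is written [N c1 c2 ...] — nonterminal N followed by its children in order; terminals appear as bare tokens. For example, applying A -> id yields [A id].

E
T
F
P
P ^ A
P ^ A ^ A
A ^ A ^ A
id ^ A ^ A
id ^ not A ^ A
id ^ not id ^ A
id ^ not id ^ not A
id ^ not id ^ not ( E )
id ^ not id ^ not ( T )
id ^ not id ^ not ( F )
id ^ not id ^ not ( P )
id ^ not id ^ not ( A )
id ^ not id ^ not ( not A )
id ^ not id ^ not ( not id )

[E [T [F [P [P [P [A id]] ^ [A not [A id]]] ^ [A not [A ( [E [T [F [P [A not [A id]]]]]] )]]]]]]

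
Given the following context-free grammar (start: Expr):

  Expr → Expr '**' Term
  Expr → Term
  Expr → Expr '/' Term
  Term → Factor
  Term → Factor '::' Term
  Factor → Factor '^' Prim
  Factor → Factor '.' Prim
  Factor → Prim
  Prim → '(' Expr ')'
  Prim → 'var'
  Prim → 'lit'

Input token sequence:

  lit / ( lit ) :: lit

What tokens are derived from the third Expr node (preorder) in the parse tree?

lit

[Expr [Expr [Term [Factor [Prim lit]]]] / [Term [Factor [Prim ( [Expr [Term [Factor [Prim lit]]]] )]] :: [Term [Factor [Prim lit]]]]]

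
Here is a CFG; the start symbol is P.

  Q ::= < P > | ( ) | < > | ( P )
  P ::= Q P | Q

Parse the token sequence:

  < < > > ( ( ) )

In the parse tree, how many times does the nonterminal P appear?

[P [Q < [P [Q < >]] >] [P [Q ( [P [Q ( )]] )]]]

4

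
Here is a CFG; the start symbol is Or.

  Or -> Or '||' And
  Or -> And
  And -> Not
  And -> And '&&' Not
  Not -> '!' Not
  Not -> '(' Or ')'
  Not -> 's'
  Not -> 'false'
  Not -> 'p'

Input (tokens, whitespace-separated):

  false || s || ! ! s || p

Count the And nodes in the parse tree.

[Or [Or [Or [Or [And [Not false]]] || [And [Not s]]] || [And [Not ! [Not ! [Not s]]]]] || [And [Not p]]]

4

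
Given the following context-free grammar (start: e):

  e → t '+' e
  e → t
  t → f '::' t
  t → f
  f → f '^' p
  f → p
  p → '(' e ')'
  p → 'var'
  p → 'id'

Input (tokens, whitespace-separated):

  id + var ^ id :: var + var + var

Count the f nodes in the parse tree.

6

[e [t [f [p id]]] + [e [t [f [f [p var]] ^ [p id]] :: [t [f [p var]]]] + [e [t [f [p var]]] + [e [t [f [p var]]]]]]]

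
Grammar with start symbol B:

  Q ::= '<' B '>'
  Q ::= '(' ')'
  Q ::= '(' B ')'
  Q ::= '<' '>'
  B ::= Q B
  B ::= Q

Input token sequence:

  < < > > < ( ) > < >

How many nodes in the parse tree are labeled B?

5

[B [Q < [B [Q < >]] >] [B [Q < [B [Q ( )]] >] [B [Q < >]]]]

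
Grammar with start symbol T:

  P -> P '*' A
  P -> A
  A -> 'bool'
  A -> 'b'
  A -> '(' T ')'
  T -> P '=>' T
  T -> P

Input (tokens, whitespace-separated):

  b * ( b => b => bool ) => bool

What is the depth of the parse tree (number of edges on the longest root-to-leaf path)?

8

[T [P [P [A b]] * [A ( [T [P [A b]] => [T [P [A b]] => [T [P [A bool]]]]] )]] => [T [P [A bool]]]]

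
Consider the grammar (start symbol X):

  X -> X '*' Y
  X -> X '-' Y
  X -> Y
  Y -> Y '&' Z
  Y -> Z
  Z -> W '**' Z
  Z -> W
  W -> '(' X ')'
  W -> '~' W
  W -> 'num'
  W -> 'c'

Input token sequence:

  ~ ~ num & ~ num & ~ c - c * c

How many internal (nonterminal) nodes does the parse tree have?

22

[X [X [X [Y [Y [Y [Z [W ~ [W ~ [W num]]]]] & [Z [W ~ [W num]]]] & [Z [W ~ [W c]]]]] - [Y [Z [W c]]]] * [Y [Z [W c]]]]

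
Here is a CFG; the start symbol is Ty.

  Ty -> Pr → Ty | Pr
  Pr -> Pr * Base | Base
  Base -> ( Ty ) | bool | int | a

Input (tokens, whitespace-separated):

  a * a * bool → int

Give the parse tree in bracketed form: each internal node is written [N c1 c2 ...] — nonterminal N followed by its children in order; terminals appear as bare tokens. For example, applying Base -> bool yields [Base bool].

Ty
Pr → Ty
Pr * Base → Ty
Pr * Base * Base → Ty
Base * Base * Base → Ty
a * Base * Base → Ty
a * a * Base → Ty
a * a * bool → Ty
a * a * bool → Pr
a * a * bool → Base
a * a * bool → int

[Ty [Pr [Pr [Pr [Base a]] * [Base a]] * [Base bool]] → [Ty [Pr [Base int]]]]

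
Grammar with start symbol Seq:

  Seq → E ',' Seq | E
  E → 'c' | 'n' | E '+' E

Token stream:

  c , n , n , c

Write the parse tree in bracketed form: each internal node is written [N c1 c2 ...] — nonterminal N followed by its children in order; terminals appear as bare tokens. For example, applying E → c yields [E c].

Seq
E , Seq
c , Seq
c , E , Seq
c , n , Seq
c , n , E , Seq
c , n , n , Seq
c , n , n , E
c , n , n , c

[Seq [E c] , [Seq [E n] , [Seq [E n] , [Seq [E c]]]]]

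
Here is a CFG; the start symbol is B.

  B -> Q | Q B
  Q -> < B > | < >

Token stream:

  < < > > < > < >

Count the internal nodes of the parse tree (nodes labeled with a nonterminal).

[B [Q < [B [Q < >]] >] [B [Q < >] [B [Q < >]]]]

8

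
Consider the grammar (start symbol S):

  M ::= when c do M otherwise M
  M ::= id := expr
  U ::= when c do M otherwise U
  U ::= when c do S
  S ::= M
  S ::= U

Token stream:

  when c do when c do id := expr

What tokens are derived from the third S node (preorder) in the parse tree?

[S [U when c do [S [U when c do [S [M id := expr]]]]]]

id := expr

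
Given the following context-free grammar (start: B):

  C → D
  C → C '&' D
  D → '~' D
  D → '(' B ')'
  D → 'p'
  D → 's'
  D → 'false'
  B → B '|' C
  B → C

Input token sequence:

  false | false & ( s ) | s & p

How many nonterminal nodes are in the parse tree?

[B [B [B [C [D false]]] | [C [C [D false]] & [D ( [B [C [D s]]] )]]] | [C [C [D s]] & [D p]]]

16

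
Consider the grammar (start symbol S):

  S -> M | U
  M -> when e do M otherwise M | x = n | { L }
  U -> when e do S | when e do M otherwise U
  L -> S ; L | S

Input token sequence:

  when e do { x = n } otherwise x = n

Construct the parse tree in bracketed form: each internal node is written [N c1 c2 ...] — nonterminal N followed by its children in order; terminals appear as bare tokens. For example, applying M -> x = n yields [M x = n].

S
M
when e do M otherwise M
when e do { L } otherwise M
when e do { S } otherwise M
when e do { M } otherwise M
when e do { x = n } otherwise M
when e do { x = n } otherwise x = n

[S [M when e do [M { [L [S [M x = n]]] }] otherwise [M x = n]]]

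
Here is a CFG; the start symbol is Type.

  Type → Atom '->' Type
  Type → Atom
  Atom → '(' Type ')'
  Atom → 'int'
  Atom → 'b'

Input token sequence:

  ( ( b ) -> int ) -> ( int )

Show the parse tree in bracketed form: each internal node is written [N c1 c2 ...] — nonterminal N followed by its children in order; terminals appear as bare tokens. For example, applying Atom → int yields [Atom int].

Type
Atom -> Type
( Type ) -> Type
( Atom -> Type ) -> Type
( ( Type ) -> Type ) -> Type
( ( Atom ) -> Type ) -> Type
( ( b ) -> Type ) -> Type
( ( b ) -> Atom ) -> Type
( ( b ) -> int ) -> Type
( ( b ) -> int ) -> Atom
( ( b ) -> int ) -> ( Type )
( ( b ) -> int ) -> ( Atom )
( ( b ) -> int ) -> ( int )

[Type [Atom ( [Type [Atom ( [Type [Atom b]] )] -> [Type [Atom int]]] )] -> [Type [Atom ( [Type [Atom int]] )]]]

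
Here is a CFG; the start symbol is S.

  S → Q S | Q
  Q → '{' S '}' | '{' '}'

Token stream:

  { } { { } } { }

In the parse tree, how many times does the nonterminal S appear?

4

[S [Q { }] [S [Q { [S [Q { }]] }] [S [Q { }]]]]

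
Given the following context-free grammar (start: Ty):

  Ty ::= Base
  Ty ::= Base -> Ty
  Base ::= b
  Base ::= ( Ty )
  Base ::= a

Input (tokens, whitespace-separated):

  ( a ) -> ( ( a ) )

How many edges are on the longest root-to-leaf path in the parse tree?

7

[Ty [Base ( [Ty [Base a]] )] -> [Ty [Base ( [Ty [Base ( [Ty [Base a]] )]] )]]]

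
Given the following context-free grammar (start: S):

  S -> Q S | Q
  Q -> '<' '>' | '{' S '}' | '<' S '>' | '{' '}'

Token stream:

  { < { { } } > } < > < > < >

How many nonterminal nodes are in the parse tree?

[S [Q { [S [Q < [S [Q { [S [Q { }]] }]] >]] }] [S [Q < >] [S [Q < >] [S [Q < >]]]]]

14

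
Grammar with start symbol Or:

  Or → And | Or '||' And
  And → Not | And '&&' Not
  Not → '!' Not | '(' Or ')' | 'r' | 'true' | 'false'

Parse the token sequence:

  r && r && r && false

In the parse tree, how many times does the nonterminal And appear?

4

[Or [And [And [And [And [Not r]] && [Not r]] && [Not r]] && [Not false]]]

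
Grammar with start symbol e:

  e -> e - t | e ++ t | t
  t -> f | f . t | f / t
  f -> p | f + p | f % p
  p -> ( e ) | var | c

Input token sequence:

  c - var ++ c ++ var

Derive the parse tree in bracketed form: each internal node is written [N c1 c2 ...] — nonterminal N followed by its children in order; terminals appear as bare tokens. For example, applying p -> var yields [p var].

[e [e [e [e [t [f [p c]]]] - [t [f [p var]]]] ++ [t [f [p c]]]] ++ [t [f [p var]]]]

e
e ++ t
e ++ t ++ t
e - t ++ t ++ t
t - t ++ t ++ t
f - t ++ t ++ t
p - t ++ t ++ t
c - t ++ t ++ t
c - f ++ t ++ t
c - p ++ t ++ t
c - var ++ t ++ t
c - var ++ f ++ t
c - var ++ p ++ t
c - var ++ c ++ t
c - var ++ c ++ f
c - var ++ c ++ p
c - var ++ c ++ var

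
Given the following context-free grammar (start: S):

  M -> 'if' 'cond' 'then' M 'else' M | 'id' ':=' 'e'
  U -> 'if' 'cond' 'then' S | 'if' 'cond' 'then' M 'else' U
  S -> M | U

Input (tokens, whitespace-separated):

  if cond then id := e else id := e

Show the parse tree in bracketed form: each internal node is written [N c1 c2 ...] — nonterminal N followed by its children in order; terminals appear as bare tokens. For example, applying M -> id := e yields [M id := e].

[S [M if cond then [M id := e] else [M id := e]]]

S
M
if cond then M else M
if cond then id := e else M
if cond then id := e else id := e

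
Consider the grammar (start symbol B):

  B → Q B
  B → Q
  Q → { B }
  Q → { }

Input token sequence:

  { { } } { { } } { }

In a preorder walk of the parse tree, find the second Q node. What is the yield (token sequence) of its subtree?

[B [Q { [B [Q { }]] }] [B [Q { [B [Q { }]] }] [B [Q { }]]]]

{ }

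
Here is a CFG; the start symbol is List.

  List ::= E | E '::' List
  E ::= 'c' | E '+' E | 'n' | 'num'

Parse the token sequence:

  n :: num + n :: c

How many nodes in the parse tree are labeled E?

[List [E n] :: [List [E [E num] + [E n]] :: [List [E c]]]]

5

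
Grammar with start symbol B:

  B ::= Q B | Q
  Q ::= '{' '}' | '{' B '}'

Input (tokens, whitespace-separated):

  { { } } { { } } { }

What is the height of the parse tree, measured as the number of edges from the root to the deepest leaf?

5

[B [Q { [B [Q { }]] }] [B [Q { [B [Q { }]] }] [B [Q { }]]]]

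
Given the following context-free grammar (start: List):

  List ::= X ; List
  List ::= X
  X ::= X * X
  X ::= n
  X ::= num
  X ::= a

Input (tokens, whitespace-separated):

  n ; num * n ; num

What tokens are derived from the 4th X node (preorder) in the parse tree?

[List [X n] ; [List [X [X num] * [X n]] ; [List [X num]]]]

n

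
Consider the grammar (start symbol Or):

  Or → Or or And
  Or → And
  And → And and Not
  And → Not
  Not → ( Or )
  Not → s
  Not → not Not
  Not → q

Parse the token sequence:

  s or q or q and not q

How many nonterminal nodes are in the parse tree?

[Or [Or [Or [And [Not s]]] or [And [Not q]]] or [And [And [Not q]] and [Not not [Not q]]]]

12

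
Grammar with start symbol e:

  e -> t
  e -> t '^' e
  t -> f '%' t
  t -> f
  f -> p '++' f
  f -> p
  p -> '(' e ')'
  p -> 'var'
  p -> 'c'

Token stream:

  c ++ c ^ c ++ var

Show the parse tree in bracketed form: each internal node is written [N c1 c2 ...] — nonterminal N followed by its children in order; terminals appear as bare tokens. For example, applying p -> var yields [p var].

e
t ^ e
f ^ e
p ++ f ^ e
c ++ f ^ e
c ++ p ^ e
c ++ c ^ e
c ++ c ^ t
c ++ c ^ f
c ++ c ^ p ++ f
c ++ c ^ c ++ f
c ++ c ^ c ++ p
c ++ c ^ c ++ var

[e [t [f [p c] ++ [f [p c]]]] ^ [e [t [f [p c] ++ [f [p var]]]]]]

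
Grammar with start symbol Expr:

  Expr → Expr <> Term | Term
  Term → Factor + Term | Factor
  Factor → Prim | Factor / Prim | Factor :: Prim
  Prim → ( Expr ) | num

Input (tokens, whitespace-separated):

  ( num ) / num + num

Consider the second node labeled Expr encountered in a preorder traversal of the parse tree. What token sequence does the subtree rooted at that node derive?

[Expr [Term [Factor [Factor [Prim ( [Expr [Term [Factor [Prim num]]]] )]] / [Prim num]] + [Term [Factor [Prim num]]]]]

num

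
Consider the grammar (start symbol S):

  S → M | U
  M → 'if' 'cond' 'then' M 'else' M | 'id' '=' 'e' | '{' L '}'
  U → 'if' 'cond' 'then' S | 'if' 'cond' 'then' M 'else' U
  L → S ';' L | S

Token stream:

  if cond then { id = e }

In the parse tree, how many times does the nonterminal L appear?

[S [U if cond then [S [M { [L [S [M id = e]]] }]]]]

1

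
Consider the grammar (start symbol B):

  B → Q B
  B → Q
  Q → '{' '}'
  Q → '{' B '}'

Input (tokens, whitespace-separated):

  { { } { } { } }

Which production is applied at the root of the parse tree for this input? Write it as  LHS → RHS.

B → Q

[B [Q { [B [Q { }] [B [Q { }] [B [Q { }]]]] }]]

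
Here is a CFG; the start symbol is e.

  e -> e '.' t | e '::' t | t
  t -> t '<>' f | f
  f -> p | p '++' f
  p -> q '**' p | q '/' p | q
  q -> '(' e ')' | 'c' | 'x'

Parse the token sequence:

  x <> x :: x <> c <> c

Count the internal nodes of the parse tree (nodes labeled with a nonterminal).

[e [e [t [t [f [p [q x]]]] <> [f [p [q x]]]]] :: [t [t [t [f [p [q x]]]] <> [f [p [q c]]]] <> [f [p [q c]]]]]

22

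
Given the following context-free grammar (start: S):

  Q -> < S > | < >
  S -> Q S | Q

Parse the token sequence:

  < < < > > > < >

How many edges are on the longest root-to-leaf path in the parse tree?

[S [Q < [S [Q < [S [Q < >]] >]] >] [S [Q < >]]]

6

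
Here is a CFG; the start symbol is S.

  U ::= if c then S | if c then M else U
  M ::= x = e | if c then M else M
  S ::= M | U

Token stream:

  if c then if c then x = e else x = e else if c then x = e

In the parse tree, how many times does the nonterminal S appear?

2

[S [U if c then [M if c then [M x = e] else [M x = e]] else [U if c then [S [M x = e]]]]]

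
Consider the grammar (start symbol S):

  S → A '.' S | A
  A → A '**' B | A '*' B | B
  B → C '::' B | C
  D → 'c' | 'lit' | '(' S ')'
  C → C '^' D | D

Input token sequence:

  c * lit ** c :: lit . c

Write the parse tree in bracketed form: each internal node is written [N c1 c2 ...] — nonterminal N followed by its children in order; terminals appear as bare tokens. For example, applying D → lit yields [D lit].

S
A . S
A ** B . S
A * B ** B . S
B * B ** B . S
C * B ** B . S
D * B ** B . S
c * B ** B . S
c * C ** B . S
c * D ** B . S
c * lit ** B . S
c * lit ** C :: B . S
c * lit ** D :: B . S
c * lit ** c :: B . S
c * lit ** c :: C . S
c * lit ** c :: D . S
c * lit ** c :: lit . S
c * lit ** c :: lit . A
c * lit ** c :: lit . B
c * lit ** c :: lit . C
c * lit ** c :: lit . D
c * lit ** c :: lit . c

[S [A [A [A [B [C [D c]]]] * [B [C [D lit]]]] ** [B [C [D c]] :: [B [C [D lit]]]]] . [S [A [B [C [D c]]]]]]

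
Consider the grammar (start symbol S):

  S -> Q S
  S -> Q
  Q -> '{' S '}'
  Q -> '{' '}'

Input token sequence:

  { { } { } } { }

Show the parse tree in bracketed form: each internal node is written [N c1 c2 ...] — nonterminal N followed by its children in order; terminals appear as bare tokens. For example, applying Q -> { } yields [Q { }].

[S [Q { [S [Q { }] [S [Q { }]]] }] [S [Q { }]]]

S
Q S
{ S } S
{ Q S } S
{ { } S } S
{ { } Q } S
{ { } { } } S
{ { } { } } Q
{ { } { } } { }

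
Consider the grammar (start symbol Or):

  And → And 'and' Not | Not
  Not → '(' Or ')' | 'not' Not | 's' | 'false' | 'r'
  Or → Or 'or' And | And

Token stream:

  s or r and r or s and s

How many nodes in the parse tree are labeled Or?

3

[Or [Or [Or [And [Not s]]] or [And [And [Not r]] and [Not r]]] or [And [And [Not s]] and [Not s]]]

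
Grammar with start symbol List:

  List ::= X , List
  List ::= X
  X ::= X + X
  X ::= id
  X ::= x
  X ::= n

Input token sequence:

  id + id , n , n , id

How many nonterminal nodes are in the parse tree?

10

[List [X [X id] + [X id]] , [List [X n] , [List [X n] , [List [X id]]]]]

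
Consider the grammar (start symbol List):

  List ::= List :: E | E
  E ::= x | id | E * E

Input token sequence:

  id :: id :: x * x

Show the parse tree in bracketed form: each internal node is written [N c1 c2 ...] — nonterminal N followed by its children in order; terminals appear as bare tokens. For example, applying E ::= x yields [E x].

[List [List [List [E id]] :: [E id]] :: [E [E x] * [E x]]]

List
List :: E
List :: E :: E
E :: E :: E
id :: E :: E
id :: id :: E
id :: id :: E * E
id :: id :: x * E
id :: id :: x * x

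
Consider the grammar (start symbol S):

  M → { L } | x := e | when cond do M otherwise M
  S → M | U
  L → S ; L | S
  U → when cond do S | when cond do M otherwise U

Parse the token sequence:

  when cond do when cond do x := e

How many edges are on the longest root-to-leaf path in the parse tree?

6

[S [U when cond do [S [U when cond do [S [M x := e]]]]]]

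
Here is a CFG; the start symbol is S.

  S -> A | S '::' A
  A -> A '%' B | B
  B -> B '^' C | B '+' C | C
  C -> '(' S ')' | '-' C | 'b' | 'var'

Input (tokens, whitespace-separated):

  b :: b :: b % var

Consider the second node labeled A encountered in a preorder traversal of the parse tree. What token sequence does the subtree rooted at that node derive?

b

[S [S [S [A [B [C b]]]] :: [A [B [C b]]]] :: [A [A [B [C b]]] % [B [C var]]]]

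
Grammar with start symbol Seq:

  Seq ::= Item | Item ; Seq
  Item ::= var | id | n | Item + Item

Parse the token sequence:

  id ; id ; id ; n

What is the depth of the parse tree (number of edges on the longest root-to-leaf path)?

5

[Seq [Item id] ; [Seq [Item id] ; [Seq [Item id] ; [Seq [Item n]]]]]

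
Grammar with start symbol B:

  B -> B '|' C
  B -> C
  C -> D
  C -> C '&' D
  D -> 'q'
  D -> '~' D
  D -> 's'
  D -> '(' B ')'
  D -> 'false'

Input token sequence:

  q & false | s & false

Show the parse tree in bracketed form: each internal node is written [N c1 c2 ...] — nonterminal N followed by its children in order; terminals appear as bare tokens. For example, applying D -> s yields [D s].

[B [B [C [C [D q]] & [D false]]] | [C [C [D s]] & [D false]]]

B
B | C
C | C
C & D | C
D & D | C
q & D | C
q & false | C
q & false | C & D
q & false | D & D
q & false | s & D
q & false | s & false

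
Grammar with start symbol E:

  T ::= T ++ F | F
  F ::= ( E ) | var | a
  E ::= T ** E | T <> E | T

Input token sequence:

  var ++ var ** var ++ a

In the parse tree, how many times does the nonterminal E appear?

[E [T [T [F var]] ++ [F var]] ** [E [T [T [F var]] ++ [F a]]]]

2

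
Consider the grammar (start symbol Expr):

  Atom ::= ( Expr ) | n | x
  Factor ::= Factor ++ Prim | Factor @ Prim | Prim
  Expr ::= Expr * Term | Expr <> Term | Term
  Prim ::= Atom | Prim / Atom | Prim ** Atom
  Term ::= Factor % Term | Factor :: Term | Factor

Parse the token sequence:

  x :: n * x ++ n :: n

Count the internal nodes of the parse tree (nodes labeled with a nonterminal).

21

[Expr [Expr [Term [Factor [Prim [Atom x]]] :: [Term [Factor [Prim [Atom n]]]]]] * [Term [Factor [Factor [Prim [Atom x]]] ++ [Prim [Atom n]]] :: [Term [Factor [Prim [Atom n]]]]]]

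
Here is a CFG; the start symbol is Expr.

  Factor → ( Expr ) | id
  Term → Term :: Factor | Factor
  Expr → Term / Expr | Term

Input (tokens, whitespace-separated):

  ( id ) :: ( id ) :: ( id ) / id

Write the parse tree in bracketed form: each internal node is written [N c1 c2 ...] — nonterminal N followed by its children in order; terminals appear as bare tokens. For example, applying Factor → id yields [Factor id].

[Expr [Term [Term [Term [Factor ( [Expr [Term [Factor id]]] )]] :: [Factor ( [Expr [Term [Factor id]]] )]] :: [Factor ( [Expr [Term [Factor id]]] )]] / [Expr [Term [Factor id]]]]

Expr
Term / Expr
Term :: Factor / Expr
Term :: Factor :: Factor / Expr
Factor :: Factor :: Factor / Expr
( Expr ) :: Factor :: Factor / Expr
( Term ) :: Factor :: Factor / Expr
( Factor ) :: Factor :: Factor / Expr
( id ) :: Factor :: Factor / Expr
( id ) :: ( Expr ) :: Factor / Expr
( id ) :: ( Term ) :: Factor / Expr
( id ) :: ( Factor ) :: Factor / Expr
( id ) :: ( id ) :: Factor / Expr
( id ) :: ( id ) :: ( Expr ) / Expr
( id ) :: ( id ) :: ( Term ) / Expr
( id ) :: ( id ) :: ( Factor ) / Expr
( id ) :: ( id ) :: ( id ) / Expr
( id ) :: ( id ) :: ( id ) / Term
( id ) :: ( id ) :: ( id ) / Factor
( id ) :: ( id ) :: ( id ) / id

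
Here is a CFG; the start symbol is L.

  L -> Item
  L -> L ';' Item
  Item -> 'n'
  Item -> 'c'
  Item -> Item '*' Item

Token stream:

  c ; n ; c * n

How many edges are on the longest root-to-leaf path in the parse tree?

[L [L [L [Item c]] ; [Item n]] ; [Item [Item c] * [Item n]]]

4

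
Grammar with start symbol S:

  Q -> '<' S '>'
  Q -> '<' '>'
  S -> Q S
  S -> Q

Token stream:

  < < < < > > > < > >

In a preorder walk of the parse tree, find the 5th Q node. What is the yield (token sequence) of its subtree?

< >

[S [Q < [S [Q < [S [Q < [S [Q < >]] >]] >] [S [Q < >]]] >]]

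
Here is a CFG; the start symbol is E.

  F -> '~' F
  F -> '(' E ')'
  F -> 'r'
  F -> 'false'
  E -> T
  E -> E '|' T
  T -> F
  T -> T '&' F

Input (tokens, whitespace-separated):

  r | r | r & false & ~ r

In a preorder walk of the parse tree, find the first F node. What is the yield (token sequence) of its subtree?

[E [E [E [T [F r]]] | [T [F r]]] | [T [T [T [F r]] & [F false]] & [F ~ [F r]]]]

r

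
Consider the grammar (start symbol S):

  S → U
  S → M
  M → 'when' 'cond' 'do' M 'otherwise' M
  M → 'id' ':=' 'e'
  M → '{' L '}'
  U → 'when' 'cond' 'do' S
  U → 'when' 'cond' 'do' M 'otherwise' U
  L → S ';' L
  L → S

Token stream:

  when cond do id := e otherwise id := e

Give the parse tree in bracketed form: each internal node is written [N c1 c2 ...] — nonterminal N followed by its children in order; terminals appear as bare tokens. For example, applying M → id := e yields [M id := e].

S
M
when cond do M otherwise M
when cond do id := e otherwise M
when cond do id := e otherwise id := e

[S [M when cond do [M id := e] otherwise [M id := e]]]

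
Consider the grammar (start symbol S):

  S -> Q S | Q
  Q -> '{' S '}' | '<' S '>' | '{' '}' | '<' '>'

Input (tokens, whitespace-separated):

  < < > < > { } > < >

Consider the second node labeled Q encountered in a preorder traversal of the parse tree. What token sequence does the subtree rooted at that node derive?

[S [Q < [S [Q < >] [S [Q < >] [S [Q { }]]]] >] [S [Q < >]]]

< >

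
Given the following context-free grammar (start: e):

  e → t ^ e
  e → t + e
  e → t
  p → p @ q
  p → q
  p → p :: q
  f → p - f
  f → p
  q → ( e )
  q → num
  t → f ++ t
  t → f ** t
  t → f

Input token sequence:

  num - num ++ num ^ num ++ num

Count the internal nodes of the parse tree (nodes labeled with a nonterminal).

21

[e [t [f [p [q num]] - [f [p [q num]]]] ++ [t [f [p [q num]]]]] ^ [e [t [f [p [q num]]] ++ [t [f [p [q num]]]]]]]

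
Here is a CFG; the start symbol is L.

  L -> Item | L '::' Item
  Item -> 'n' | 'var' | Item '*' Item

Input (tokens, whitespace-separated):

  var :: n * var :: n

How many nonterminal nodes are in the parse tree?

8

[L [L [L [Item var]] :: [Item [Item n] * [Item var]]] :: [Item n]]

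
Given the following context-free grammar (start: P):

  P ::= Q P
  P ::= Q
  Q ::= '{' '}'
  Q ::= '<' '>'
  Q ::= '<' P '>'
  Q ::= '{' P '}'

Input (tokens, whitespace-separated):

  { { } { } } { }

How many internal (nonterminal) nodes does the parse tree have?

[P [Q { [P [Q { }] [P [Q { }]]] }] [P [Q { }]]]

8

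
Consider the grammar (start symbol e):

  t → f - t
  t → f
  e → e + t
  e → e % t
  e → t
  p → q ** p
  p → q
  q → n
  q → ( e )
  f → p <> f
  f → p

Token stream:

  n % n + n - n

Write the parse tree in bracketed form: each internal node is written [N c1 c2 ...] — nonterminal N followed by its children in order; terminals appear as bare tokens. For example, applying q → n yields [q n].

[e [e [e [t [f [p [q n]]]]] % [t [f [p [q n]]]]] + [t [f [p [q n]]] - [t [f [p [q n]]]]]]

e
e + t
e % t + t
t % t + t
f % t + t
p % t + t
q % t + t
n % t + t
n % f + t
n % p + t
n % q + t
n % n + t
n % n + f - t
n % n + p - t
n % n + q - t
n % n + n - t
n % n + n - f
n % n + n - p
n % n + n - q
n % n + n - n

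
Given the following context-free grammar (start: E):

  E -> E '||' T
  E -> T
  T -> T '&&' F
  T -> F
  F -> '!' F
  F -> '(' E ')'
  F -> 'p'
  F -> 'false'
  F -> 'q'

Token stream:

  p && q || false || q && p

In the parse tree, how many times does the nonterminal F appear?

5

[E [E [E [T [T [F p]] && [F q]]] || [T [F false]]] || [T [T [F q]] && [F p]]]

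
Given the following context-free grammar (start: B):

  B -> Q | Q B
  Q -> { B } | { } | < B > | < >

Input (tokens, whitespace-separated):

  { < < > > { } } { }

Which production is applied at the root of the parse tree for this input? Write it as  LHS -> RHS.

B -> Q B

[B [Q { [B [Q < [B [Q < >]] >] [B [Q { }]]] }] [B [Q { }]]]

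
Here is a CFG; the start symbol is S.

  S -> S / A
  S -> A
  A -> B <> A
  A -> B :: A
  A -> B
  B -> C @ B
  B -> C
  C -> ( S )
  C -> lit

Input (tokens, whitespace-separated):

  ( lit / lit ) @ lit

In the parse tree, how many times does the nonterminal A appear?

3

[S [A [B [C ( [S [S [A [B [C lit]]]] / [A [B [C lit]]]] )] @ [B [C lit]]]]]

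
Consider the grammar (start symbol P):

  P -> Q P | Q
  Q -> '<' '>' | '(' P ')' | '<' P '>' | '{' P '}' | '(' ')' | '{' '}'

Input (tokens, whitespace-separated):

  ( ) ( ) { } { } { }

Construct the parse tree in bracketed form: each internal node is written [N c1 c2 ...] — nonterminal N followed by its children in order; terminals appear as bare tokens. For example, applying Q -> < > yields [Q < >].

[P [Q ( )] [P [Q ( )] [P [Q { }] [P [Q { }] [P [Q { }]]]]]]

P
Q P
( ) P
( ) Q P
( ) ( ) P
( ) ( ) Q P
( ) ( ) { } P
( ) ( ) { } Q P
( ) ( ) { } { } P
( ) ( ) { } { } Q
( ) ( ) { } { } { }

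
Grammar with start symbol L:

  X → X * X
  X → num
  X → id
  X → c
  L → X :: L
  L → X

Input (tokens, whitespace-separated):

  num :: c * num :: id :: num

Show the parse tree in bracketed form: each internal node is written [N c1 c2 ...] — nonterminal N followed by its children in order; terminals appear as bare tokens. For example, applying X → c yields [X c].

L
X :: L
num :: L
num :: X :: L
num :: X * X :: L
num :: c * X :: L
num :: c * num :: L
num :: c * num :: X :: L
num :: c * num :: id :: L
num :: c * num :: id :: X
num :: c * num :: id :: num

[L [X num] :: [L [X [X c] * [X num]] :: [L [X id] :: [L [X num]]]]]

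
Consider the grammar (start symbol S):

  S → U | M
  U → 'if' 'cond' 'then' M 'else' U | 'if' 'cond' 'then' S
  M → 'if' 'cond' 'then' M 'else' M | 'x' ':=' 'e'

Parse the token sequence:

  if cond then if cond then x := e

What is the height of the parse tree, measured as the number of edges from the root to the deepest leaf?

6

[S [U if cond then [S [U if cond then [S [M x := e]]]]]]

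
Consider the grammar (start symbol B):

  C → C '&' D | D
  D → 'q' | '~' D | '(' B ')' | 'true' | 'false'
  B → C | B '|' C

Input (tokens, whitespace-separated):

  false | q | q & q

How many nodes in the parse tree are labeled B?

3

[B [B [B [C [D false]]] | [C [D q]]] | [C [C [D q]] & [D q]]]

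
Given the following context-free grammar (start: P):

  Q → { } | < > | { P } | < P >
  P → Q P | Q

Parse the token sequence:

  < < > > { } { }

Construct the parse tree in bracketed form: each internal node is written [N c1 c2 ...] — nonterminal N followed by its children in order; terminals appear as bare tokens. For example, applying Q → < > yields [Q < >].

[P [Q < [P [Q < >]] >] [P [Q { }] [P [Q { }]]]]

P
Q P
< P > P
< Q > P
< < > > P
< < > > Q P
< < > > { } P
< < > > { } Q
< < > > { } { }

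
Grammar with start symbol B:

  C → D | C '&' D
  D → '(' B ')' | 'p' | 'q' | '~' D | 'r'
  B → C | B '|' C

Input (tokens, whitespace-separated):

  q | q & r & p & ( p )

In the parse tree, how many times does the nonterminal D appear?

6

[B [B [C [D q]]] | [C [C [C [C [D q]] & [D r]] & [D p]] & [D ( [B [C [D p]]] )]]]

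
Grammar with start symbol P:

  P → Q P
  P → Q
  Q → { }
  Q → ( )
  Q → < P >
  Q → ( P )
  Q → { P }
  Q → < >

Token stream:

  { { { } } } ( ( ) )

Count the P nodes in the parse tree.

5

[P [Q { [P [Q { [P [Q { }]] }]] }] [P [Q ( [P [Q ( )]] )]]]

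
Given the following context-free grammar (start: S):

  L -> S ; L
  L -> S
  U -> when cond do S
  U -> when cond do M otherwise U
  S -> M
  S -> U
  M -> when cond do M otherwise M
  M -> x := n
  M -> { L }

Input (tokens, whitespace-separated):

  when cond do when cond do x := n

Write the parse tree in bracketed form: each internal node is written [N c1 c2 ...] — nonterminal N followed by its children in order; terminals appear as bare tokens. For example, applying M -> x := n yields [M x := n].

S
U
when cond do S
when cond do U
when cond do when cond do S
when cond do when cond do M
when cond do when cond do x := n

[S [U when cond do [S [U when cond do [S [M x := n]]]]]]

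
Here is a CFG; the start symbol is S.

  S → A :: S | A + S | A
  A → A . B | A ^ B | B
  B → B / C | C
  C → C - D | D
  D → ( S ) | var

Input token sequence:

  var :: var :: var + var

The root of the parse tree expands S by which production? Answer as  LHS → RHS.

S → A :: S

[S [A [B [C [D var]]]] :: [S [A [B [C [D var]]]] :: [S [A [B [C [D var]]]] + [S [A [B [C [D var]]]]]]]]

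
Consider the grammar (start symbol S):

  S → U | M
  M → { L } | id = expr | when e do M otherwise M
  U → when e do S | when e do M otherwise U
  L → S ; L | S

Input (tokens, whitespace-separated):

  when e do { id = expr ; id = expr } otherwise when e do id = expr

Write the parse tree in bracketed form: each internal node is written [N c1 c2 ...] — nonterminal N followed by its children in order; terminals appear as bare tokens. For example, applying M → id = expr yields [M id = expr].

S
U
when e do M otherwise U
when e do { L } otherwise U
when e do { S ; L } otherwise U
when e do { M ; L } otherwise U
when e do { id = expr ; L } otherwise U
when e do { id = expr ; S } otherwise U
when e do { id = expr ; M } otherwise U
when e do { id = expr ; id = expr } otherwise U
when e do { id = expr ; id = expr } otherwise when e do S
when e do { id = expr ; id = expr } otherwise when e do M
when e do { id = expr ; id = expr } otherwise when e do id = expr

[S [U when e do [M { [L [S [M id = expr]] ; [L [S [M id = expr]]]] }] otherwise [U when e do [S [M id = expr]]]]]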